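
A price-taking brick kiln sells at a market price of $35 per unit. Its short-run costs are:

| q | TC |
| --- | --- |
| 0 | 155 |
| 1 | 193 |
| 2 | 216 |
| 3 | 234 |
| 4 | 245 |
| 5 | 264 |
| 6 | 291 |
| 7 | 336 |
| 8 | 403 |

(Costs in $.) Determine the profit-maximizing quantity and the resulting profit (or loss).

Profit at each row (π = 35q − TC): q=0: -155; q=1: -158; q=2: -146; q=3: -129; q=4: -105; q=5: -89; q=6: -81; q=7: -91; q=8: -123.
Profit is maximized at q = 6. AVC there is 136/6 = $22.67 ≤ P, so producing beats shutting down (which would give -$155).

q = 6; profit = -$81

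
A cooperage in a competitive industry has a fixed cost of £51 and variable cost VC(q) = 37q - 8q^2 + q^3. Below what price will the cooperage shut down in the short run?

Short-run supply begins at min AVC. From VC = 37q - 8q^2 + q^3, AVC = 37 - 8q + q^2.
At the minimum of AVC, MC = AVC. MC = 37 - 16q + 3q^2; setting MC = AVC gives 2q^2 - 8q = 0, so q = 4. min AVC = 21.
The firm shuts down for any P below £21.

£21 per unit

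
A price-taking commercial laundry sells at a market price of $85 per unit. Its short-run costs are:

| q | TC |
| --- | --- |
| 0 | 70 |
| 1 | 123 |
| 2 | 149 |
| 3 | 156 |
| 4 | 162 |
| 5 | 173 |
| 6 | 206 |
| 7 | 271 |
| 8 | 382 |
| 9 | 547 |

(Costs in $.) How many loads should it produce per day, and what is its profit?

Profit at each row (π = 85q − TC): q=0: -70; q=1: -38; q=2: 21; q=3: 99; q=4: 178; q=5: 252; q=6: 304; q=7: 324; q=8: 298; q=9: 218.
Profit is maximized at q = 7. AVC there is 201/7 = $28.71 ≤ P, so producing beats shutting down (which would give -$70).

q = 7; profit = $324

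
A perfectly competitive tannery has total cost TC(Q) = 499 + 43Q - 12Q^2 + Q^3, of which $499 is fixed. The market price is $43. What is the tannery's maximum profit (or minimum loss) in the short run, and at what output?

AVC = 43 - 12Q + Q^2 has its minimum $7 at Q = 6; price $43 clears that bar, so the firm operates.
With MC = 43 - 24Q + 3Q^2, P = MC on the upward-sloping part at Q* = 8.
TR = 43·8 = 344. TC = 499 + 88 = 587. Profit = 344 − 587 = -$243.
By producing, the firm covers all variable cost plus $256 of fixed cost; shutting down would lose the full $499.

Profit = -$243 at Q = 8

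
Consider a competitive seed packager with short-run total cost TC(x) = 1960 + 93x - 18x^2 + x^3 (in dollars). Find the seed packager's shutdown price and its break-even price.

Shutdown price = $12; break-even price = $177

AVC = 93 - 18x + x^2; minimized at x = 9, giving min AVC = $12. That is the shutdown price.
ATC = 1960/x + 93 - 18x + x^2. Setting dATC/dx = −1960/x^2 − 18 + 2x = 0 gives x = 14 (since 2·14^3 − 18·14^2 = 1960).
min ATC = 1960/14 + 93 − 18·14 + 14^2 = $177. That is the break-even price.
For $12 ≤ P < $177 the firm produces at a loss; below $12 it shuts down.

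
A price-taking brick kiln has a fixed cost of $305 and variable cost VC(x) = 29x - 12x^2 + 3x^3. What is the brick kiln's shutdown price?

Short-run supply begins at min AVC. From VC = 29x - 12x^2 + 3x^3, AVC = 29 - 12x + 3x^2.
At the minimum of AVC, MC = AVC. MC = 29 - 24x + 9x^2; setting MC = AVC gives 6x^2 - 12x = 0, so x = 2. min AVC = 17.
So the shutdown price is $17.

$17 per unit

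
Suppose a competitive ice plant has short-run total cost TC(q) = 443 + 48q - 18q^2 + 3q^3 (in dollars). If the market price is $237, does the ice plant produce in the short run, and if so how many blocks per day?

Produce at q = 7

Variable cost is VC = 48q - 18q^2 + 3q^3, so AVC = VC/q = 48 - 18q + 3q^2 and MC = dTC/dq = 48 - 36q + 9q^2.
AVC hits its minimum where MC = AVC, at q = 3, giving min AVC = 48 - 18·3 + 3·3^2 = $21.
Because $237 ≥ $21, revenue can cover variable cost; the firm operates.
P = MC gives -189 - 36q + 9q^2 = 0, with roots -3 and 7. Take the larger (rising MC): q* = 7.
Check: AVC at q = 7 is $69 ≤ P, so revenue covers variable cost.
Profit = P·q − TC = 237·7 − 926 = $733.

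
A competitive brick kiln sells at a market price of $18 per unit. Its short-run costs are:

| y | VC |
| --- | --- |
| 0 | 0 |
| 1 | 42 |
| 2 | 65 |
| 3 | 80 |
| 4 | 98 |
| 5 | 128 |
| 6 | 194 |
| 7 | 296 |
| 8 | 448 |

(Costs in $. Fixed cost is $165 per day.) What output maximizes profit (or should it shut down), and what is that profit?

Profit at each row (π = 18y − TC): y=0: -165; y=1: -189; y=2: -194; y=3: -191; y=4: -191; y=5: -203; y=6: -251; y=7: -335; y=8: -469.
Profit is highest at y = 0. Equivalently, the lowest AVC in the table is 98/4 ≈ $24.50 at y = 4, and P = $18 falls below it — price never covers variable cost, so the firm shuts down and loses only its fixed cost.

y = 0 (shut down); profit = -$165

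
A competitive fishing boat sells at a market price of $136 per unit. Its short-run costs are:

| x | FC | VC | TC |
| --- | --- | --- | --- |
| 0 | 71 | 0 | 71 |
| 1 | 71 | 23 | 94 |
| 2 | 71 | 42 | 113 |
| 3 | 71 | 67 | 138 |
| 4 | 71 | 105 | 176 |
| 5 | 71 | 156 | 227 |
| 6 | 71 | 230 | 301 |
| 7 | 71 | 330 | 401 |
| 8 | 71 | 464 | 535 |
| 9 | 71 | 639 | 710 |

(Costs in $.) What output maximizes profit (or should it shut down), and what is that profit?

x = 8; profit = $553

Compute π = P·x − TC at each output: x=0: -71; x=1: 42; x=2: 159; x=3: 270; x=4: 368; x=5: 453; x=6: 515; x=7: 551; x=8: 553; x=9: 514.
Profit is maximized at x = 8. AVC there is 464/8 = $58 ≤ P, so producing beats shutting down (which would give -$71).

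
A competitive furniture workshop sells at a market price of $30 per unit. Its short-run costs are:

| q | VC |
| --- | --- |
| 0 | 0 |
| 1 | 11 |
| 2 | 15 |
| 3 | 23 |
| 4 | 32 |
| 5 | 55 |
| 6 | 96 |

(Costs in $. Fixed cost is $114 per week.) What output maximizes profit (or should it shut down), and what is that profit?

q = 5; profit = -$19

Profit at each row (π = 30q − TC): q=0: -114; q=1: -95; q=2: -69; q=3: -47; q=4: -26; q=5: -19; q=6: -30.
Profit is maximized at q = 5. AVC there is 55/5 = $11 ≤ P, so producing beats shutting down (which would give -$114).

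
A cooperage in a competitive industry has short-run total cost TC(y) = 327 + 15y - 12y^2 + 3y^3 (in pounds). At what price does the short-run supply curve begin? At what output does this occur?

Short-run supply begins at min AVC. From VC = 15y - 12y^2 + 3y^3, AVC = 15 - 12y + 3y^2.
dAVC/dy = -12 + 6y = 0 gives y = 2. min AVC = 15 - 12·2 + 3·2^2 = 3.
So the shutdown price is £3.

£3 per unit, at y = 2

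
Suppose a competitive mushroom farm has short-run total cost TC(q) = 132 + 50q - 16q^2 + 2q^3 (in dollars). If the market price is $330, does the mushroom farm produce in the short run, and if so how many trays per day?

Strip out fixed cost: VC = 50q - 16q^2 + 2q^3. Then AVC = 50 - 16q + 2q^2 and MC = 50 - 32q + 6q^2.
AVC hits its minimum where MC = AVC, at q = 4, giving min AVC = 50 - 16·4 + 2·4^2 = $18.
Because $330 ≥ $18, revenue can cover variable cost; the firm operates.
Set P = MC: 330 = 50 - 32q + 6q^2 → -280 - 32q + 6q^2 = 0. The roots are q = -14/3 and q = 10; the profit-maximizing output is on the rising part of MC, so q* = 10.
Check: AVC at q = 10 is $90 ≤ P, so revenue covers variable cost.
Profit = P·q − TC = 330·10 − 1032 = $2268.

Produce at q = 10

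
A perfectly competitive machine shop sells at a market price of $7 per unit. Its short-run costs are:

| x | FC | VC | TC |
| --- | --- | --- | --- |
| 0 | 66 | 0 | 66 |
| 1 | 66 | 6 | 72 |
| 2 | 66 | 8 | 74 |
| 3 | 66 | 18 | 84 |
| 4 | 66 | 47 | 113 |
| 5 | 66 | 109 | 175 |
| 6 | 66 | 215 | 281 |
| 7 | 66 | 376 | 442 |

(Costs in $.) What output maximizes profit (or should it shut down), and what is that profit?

Tabulate TR − TC: x=0: -66; x=1: -65; x=2: -60; x=3: -63; x=4: -85; x=5: -140; x=6: -239; x=7: -393.
Profit is maximized at x = 2. AVC there is 8/2 = $4 ≤ P, so producing beats shutting down (which would give -$66).

x = 2; profit = -$60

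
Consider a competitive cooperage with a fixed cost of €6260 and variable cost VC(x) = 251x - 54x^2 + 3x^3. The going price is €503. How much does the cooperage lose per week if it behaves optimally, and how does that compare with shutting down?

AVC = 251 - 54x + 3x^2; min AVC = €8 at x = 9. Since P = €503 ≥ min AVC, the firm produces.
MC = 251 - 108x + 9x^2. Setting P = MC and taking the root on the rising branch gives x* = 14.
TR = 503·14 = 7042. TC = 6260 + 1162 = 7422. Profit = 7042 − 7422 = -€380.
By producing, the firm covers all variable cost plus €5880 of fixed cost; shutting down would lose the full €6260.

Profit = -€380 at x = 14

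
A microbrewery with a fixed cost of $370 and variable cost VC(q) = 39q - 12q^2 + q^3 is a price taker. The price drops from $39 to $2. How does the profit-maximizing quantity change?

AVC = 39 - 12q + q^2, minimized at q = 6 where min AVC = $3. MC = 39 - 24q + 3q^2.
With P = $39 above the shutdown price, P = MC gives q = 8.
At P = $2 < min AVC = $3, price no longer covers variable cost at any output, so the firm shuts down: q = 0.

Output falls from 8 to 0 (the firm shuts down)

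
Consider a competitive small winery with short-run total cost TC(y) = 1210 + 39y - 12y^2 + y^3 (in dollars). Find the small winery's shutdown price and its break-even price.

Shutdown price = $3; break-even price = $138

Shutdown price = min AVC. AVC = 39 - 12y + y^2, with vertex at y = 6 and minimum $3.
ATC = 1210/y + 39 - 12y + y^2. Setting dATC/dy = −1210/y^2 − 12 + 2y = 0 gives y = 11 (since 2·11^3 − 12·11^2 = 1210).
min ATC = 1210/11 + 39 − 12·11 + 11^2 = $138. That is the break-even price.
Between these two prices the firm operates at a loss; above $138 it earns a profit.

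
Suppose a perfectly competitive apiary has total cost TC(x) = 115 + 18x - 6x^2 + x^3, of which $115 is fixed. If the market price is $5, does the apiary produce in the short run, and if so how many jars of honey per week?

Shut down

From TC, MC = TC'(x) = 18 - 12x + 3x^2 and AVC = VC/x = 18 - 6x + x^2.
The AVC parabola has its vertex at x = 6/2 = 3, where AVC = 18 - 6·3 + 3^2 = $9.
P = $5 lies below min AVC = $9; no output level covers variable cost.
Best response: produce nothing and absorb the $115 fixed cost.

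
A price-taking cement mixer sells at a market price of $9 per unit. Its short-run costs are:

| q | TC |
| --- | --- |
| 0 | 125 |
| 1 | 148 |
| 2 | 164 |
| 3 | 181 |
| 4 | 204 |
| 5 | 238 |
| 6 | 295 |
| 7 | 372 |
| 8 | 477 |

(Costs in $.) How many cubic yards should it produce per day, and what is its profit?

Compute π = P·q − TC at each output: q=0: -125; q=1: -139; q=2: -146; q=3: -154; q=4: -168; q=5: -193; q=6: -241; q=7: -309; q=8: -405.
Profit is highest at q = 0. Equivalently, the lowest AVC in the table is 56/3 ≈ $18.67 at q = 3, and P = $9 falls below it — price never covers variable cost, so the firm shuts down and loses only its fixed cost.

q = 0 (shut down); profit = -$125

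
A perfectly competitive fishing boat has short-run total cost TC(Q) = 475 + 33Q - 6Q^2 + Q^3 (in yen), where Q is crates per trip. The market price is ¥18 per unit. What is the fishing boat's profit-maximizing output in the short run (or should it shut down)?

Strip out fixed cost: VC = 33Q - 6Q^2 + Q^3. Then AVC = 33 - 6Q + Q^2 and MC = 33 - 12Q + 3Q^2.
AVC hits its minimum where MC = AVC, at Q = 3, giving min AVC = 33 - 6·3 + 3^2 = ¥24.
With P < min AVC (¥18 < ¥24), every unit sold adds to the loss.
Shutting down limits the loss to fixed cost, ¥475.

Shut down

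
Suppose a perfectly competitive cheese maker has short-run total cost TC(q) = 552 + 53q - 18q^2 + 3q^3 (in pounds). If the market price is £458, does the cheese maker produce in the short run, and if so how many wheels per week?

Produce at q = 9

Variable cost is VC = 53q - 18q^2 + 3q^3, so AVC = VC/q = 53 - 18q + 3q^2 and MC = dTC/dq = 53 - 36q + 9q^2.
AVC hits its minimum where MC = AVC, at q = 3, giving min AVC = 53 - 18·3 + 3·3^2 = £26.
Because £458 ≥ £26, revenue can cover variable cost; the firm operates.
Solving P = MC: -405 - 36q + 9q^2 = 0 ⇒ q = -5 or 9. On the upward-sloping branch, q* = 9.
Check: AVC at q = 9 is £134 ≤ P, so revenue covers variable cost.
Profit = P·q − TC = 458·9 − 1758 = £2364.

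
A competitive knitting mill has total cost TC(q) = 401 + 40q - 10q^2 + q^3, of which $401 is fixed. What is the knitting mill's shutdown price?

$15 per unit

Short-run supply begins at min AVC. From VC = 40q - 10q^2 + q^3, AVC = 40 - 10q + q^2.
At the minimum of AVC, MC = AVC. MC = 40 - 20q + 3q^2; setting MC = AVC gives 2q^2 - 10q = 0, so q = 5. min AVC = 15.
For P < $15 the firm produces nothing.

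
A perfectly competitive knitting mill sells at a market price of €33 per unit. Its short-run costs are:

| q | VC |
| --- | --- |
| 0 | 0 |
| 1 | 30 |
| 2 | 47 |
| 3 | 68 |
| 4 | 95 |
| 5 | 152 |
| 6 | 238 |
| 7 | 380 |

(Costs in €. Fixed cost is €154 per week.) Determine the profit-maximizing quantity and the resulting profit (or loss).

Tabulate TR − TC: q=0: -154; q=1: -151; q=2: -135; q=3: -123; q=4: -117; q=5: -141; q=6: -194; q=7: -303.
Profit is maximized at q = 4. AVC there is 95/4 = €23.75 ≤ P, so producing beats shutting down (which would give -€154).

q = 4; profit = -€117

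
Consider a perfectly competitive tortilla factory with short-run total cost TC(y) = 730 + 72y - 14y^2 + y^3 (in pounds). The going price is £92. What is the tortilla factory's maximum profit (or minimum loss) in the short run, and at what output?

Profit = -£130 at y = 10

AVC = 72 - 14y + y^2; min AVC = £23 at y = 7. Since P = £92 ≥ min AVC, the firm produces.
MC = 72 - 28y + 3y^2. Setting P = MC and taking the root on the rising branch gives y* = 10.
TR = 92·10 = 920. TC = 730 + 320 = 1050. Profit = 920 − 1050 = -£130.
By producing, the firm covers all variable cost plus £600 of fixed cost; shutting down would lose the full £730.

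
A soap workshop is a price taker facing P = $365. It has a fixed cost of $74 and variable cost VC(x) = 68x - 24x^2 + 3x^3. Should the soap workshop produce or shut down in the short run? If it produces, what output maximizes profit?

From TC, MC = TC'(x) = 68 - 48x + 9x^2 and AVC = VC/x = 68 - 24x + 3x^2.
The AVC parabola has its vertex at x = 24/6 = 4, where AVC = 68 - 24·4 + 3·4^2 = $20.
Since P = $365 ≥ min AVC = $20, price covers variable cost and the firm should produce.
P = MC gives -297 - 48x + 9x^2 = 0, with roots -11/3 and 9. Take the larger (rising MC): x* = 9.
Check: AVC at x = 9 is $95 ≤ P, so revenue covers variable cost.
Profit = P·x − TC = 365·9 − 929 = $2356.

Produce at x = 9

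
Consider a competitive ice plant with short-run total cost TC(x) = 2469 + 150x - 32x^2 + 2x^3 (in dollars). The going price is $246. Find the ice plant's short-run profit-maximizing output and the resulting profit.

Profit = -$165 at x = 12

AVC = 150 - 32x + 2x^2 has its minimum $22 at x = 8; price $246 clears that bar, so the firm operates.
With MC = 150 - 64x + 6x^2, P = MC on the upward-sloping part at x* = 12.
TR = 246·12 = 2952. TC = 2469 + 648 = 3117. Profit = 2952 − 3117 = -$165.
That loss of $165 beats the $2469 the firm would lose by shutting down; producing recovers $2304 of fixed cost.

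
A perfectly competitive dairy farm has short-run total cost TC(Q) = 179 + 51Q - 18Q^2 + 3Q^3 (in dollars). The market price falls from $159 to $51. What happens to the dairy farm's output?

AVC = 51 - 18Q + 3Q^2, minimized at Q = 3 where min AVC = $24. MC = 51 - 36Q + 9Q^2.
With P = $159 above the shutdown price, P = MC gives Q = 6.
At P = $51 ≥ min AVC, set P = MC: Q = 4. The firm stays open but cuts output.

Output falls from 6 to 4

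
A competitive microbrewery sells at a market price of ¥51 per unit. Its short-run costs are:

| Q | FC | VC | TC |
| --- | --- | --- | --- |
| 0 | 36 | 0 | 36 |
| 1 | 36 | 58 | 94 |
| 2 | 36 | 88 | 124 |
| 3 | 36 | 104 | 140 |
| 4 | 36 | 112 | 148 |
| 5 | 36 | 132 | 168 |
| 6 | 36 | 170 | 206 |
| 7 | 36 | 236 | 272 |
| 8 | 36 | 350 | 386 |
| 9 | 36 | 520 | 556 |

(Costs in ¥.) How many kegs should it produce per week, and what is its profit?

Q = 6; profit = ¥100

Compute π = P·Q − TC at each output: Q=0: -36; Q=1: -43; Q=2: -22; Q=3: 13; Q=4: 56; Q=5: 87; Q=6: 100; Q=7: 85; Q=8: 22; Q=9: -97.
Profit is maximized at Q = 6. AVC there is 170/6 = ¥28.33 ≤ P, so producing beats shutting down (which would give -¥36).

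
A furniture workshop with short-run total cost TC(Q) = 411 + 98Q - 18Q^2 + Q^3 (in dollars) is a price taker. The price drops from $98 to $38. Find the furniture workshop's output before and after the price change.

Output falls from 12 to 10

AVC = 98 - 18Q + Q^2, minimized at Q = 9 where min AVC = $17. MC = 98 - 36Q + 3Q^2.
With P = $98 above the shutdown price, P = MC gives Q = 12.
At P = $38 ≥ min AVC, set P = MC: Q = 10. The firm stays open but cuts output.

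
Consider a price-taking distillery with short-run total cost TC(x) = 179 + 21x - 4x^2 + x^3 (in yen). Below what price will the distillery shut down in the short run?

¥17 per unit

The shutdown price is the minimum of AVC. VC = 21x - 4x^2 + x^3, so AVC = 21 - 4x + x^2.
dAVC/dx = -4 + 2x = 0 gives x = 2. min AVC = 21 - 4·2 + 2^2 = 17.
For P < ¥17 the firm produces nothing.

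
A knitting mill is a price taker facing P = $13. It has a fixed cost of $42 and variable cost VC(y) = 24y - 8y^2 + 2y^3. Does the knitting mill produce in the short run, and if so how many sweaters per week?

Strip out fixed cost: VC = 24y - 8y^2 + 2y^3. Then AVC = 24 - 8y + 2y^2 and MC = 24 - 16y + 6y^2.
AVC hits its minimum where MC = AVC, at y = 2, giving min AVC = 24 - 8·2 + 2·2^2 = $16.
Since P = $13 < min AVC = $16, price fails to cover variable cost at any output.
Shutting down limits the loss to fixed cost, $42.

Shut down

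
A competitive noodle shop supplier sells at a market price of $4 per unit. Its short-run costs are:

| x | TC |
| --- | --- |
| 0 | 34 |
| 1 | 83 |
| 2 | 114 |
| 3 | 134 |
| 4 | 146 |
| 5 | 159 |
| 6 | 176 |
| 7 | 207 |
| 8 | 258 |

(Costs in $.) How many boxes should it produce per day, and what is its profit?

Compute π = P·x − TC at each output: x=0: -34; x=1: -79; x=2: -106; x=3: -122; x=4: -130; x=5: -139; x=6: -152; x=7: -179; x=8: -226.
Profit is highest at x = 0. Equivalently, the lowest AVC in the table is 142/6 ≈ $23.67 at x = 6, and P = $4 falls below it — price never covers variable cost, so the firm shuts down and loses only its fixed cost.

x = 0 (shut down); profit = -$34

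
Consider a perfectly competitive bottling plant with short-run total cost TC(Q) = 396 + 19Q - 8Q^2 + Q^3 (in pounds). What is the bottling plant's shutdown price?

£3 per unit

The firm shuts down when price falls below the minimum of average variable cost. AVC = VC/Q = 19 - 8Q + Q^2.
dAVC/dQ = -8 + 2Q = 0 gives Q = 4. min AVC = 19 - 8·4 + 4^2 = 3.
For P < £3 the firm produces nothing.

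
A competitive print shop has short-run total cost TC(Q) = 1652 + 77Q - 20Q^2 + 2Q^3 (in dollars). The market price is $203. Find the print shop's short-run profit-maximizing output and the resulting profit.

Profit = -$356 at Q = 9

AVC = 77 - 20Q + 2Q^2 has its minimum $27 at Q = 5; price $203 clears that bar, so the firm operates.
With MC = 77 - 40Q + 6Q^2, P = MC on the upward-sloping part at Q* = 9.
TR = 203·9 = 1827. TC = 1652 + 531 = 2183. Profit = 1827 − 2183 = -$356.
Shutting down would mean losing the fixed cost of $1652, so operating at a loss of $356 is better by $1296.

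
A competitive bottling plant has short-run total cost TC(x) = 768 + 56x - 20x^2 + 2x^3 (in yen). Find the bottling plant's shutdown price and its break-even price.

AVC = 56 - 20x + 2x^2; minimized at x = 5, giving min AVC = ¥6. That is the shutdown price.
ATC = 768/x + 56 - 20x + 2x^2. Setting dATC/dx = −768/x^2 − 20 + 4x = 0 gives x = 8 (since 4·8^3 − 20·8^2 = 768).
min ATC = 768/8 + 56 − 20·8 + 2·8^2 = ¥120. That is the break-even price.
For ¥6 ≤ P < ¥120 the firm produces at a loss; below ¥6 it shuts down.

Shutdown price = ¥6; break-even price = ¥120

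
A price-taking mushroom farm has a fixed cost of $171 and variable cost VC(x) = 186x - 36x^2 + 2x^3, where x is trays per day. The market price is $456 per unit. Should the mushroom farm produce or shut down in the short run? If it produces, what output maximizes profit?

Produce at x = 15

From TC, MC = TC'(x) = 186 - 72x + 6x^2 and AVC = VC/x = 186 - 36x + 2x^2.
The AVC parabola has its vertex at x = 36/4 = 9, where AVC = 186 - 36·9 + 2·9^2 = $24.
Because $456 ≥ $24, revenue can cover variable cost; the firm operates.
Set P = MC: 456 = 186 - 72x + 6x^2 → -270 - 72x + 6x^2 = 0. The roots are x = -3 and x = 15; the profit-maximizing output is on the rising part of MC, so x* = 15.
Check: AVC at x = 15 is $96 ≤ P, so revenue covers variable cost.
Profit = P·x − TC = 456·15 − 1611 = $5229.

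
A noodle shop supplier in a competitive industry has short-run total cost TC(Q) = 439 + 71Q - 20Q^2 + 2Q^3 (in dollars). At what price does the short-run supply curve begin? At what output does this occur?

Short-run supply begins at min AVC. From VC = 71Q - 20Q^2 + 2Q^3, AVC = 71 - 20Q + 2Q^2.
dAVC/dQ = -20 + 4Q = 0 gives Q = 5. min AVC = 71 - 20·5 + 2·5^2 = 21.
For P < $21 the firm produces nothing.

$21 per unit, at Q = 5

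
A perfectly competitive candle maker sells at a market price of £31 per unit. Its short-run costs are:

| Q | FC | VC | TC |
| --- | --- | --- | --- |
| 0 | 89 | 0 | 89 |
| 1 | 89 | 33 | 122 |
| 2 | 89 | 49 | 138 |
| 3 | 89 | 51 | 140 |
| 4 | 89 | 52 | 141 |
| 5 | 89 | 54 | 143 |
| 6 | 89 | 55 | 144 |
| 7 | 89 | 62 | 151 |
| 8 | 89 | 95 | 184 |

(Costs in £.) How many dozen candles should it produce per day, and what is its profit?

Q = 7; profit = £66

Compute π = P·Q − TC at each output: Q=0: -89; Q=1: -91; Q=2: -76; Q=3: -47; Q=4: -17; Q=5: 12; Q=6: 42; Q=7: 66; Q=8: 64.
Profit is maximized at Q = 7. AVC there is 62/7 = £8.86 ≤ P, so producing beats shutting down (which would give -£89).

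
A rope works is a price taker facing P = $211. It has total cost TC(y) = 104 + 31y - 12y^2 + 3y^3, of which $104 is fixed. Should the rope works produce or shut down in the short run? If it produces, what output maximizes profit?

Variable cost is VC = 31y - 12y^2 + 3y^3, so AVC = VC/y = 31 - 12y + 3y^2 and MC = dTC/dy = 31 - 24y + 9y^2.
AVC hits its minimum where MC = AVC, at y = 2, giving min AVC = 31 - 12·2 + 3·2^2 = $19.
Since P = $211 ≥ min AVC = $19, price covers variable cost and the firm should produce.
Set P = MC: 211 = 31 - 24y + 9y^2 → -180 - 24y + 9y^2 = 0. The roots are y = -10/3 and y = 6; the profit-maximizing output is on the rising part of MC, so y* = 6.
Check: AVC at y = 6 is $67 ≤ P, so revenue covers variable cost.
Profit = P·y − TC = 211·6 − 506 = $760.

Produce at y = 6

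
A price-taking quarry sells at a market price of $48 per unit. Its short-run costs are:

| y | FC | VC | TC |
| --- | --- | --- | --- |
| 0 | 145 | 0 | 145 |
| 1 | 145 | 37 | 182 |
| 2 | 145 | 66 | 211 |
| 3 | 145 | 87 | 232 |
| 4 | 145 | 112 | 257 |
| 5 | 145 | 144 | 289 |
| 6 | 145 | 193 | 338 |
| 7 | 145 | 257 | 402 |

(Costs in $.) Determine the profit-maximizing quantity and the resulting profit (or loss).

y = 5; profit = -$49

Tabulate TR − TC: y=0: -145; y=1: -134; y=2: -115; y=3: -88; y=4: -65; y=5: -49; y=6: -50; y=7: -66.
Profit is maximized at y = 5. AVC there is 144/5 = $28.80 ≤ P, so producing beats shutting down (which would give -$145).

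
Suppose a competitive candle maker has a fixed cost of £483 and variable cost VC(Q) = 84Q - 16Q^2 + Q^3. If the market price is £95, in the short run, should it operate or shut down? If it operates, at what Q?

Produce at Q = 11

Variable cost is VC = 84Q - 16Q^2 + Q^3, so AVC = VC/Q = 84 - 16Q + Q^2 and MC = dTC/dQ = 84 - 32Q + 3Q^2.
AVC is minimized where dAVC/dQ = -16 + 2Q = 0, at Q = 8; min AVC = 84 - 16·8 + 8^2 = £20.
Because £95 ≥ £20, revenue can cover variable cost; the firm operates.
Solving P = MC: -11 - 32Q + 3Q^2 = 0 ⇒ Q = -1/3 or 11. On the upward-sloping branch, Q* = 11.
Check: AVC at Q = 11 is £29 ≤ P, so revenue covers variable cost.
Profit = P·Q − TC = 95·11 − 802 = £243.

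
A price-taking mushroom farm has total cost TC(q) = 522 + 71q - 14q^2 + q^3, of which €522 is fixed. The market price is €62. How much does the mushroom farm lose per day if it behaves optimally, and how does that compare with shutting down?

Profit = -€198 at q = 9

AVC = 71 - 14q + q^2 has its minimum €22 at q = 7; price €62 clears that bar, so the firm operates.
With MC = 71 - 28q + 3q^2, P = MC on the upward-sloping part at q* = 9.
TR = 62·9 = 558. TC = 522 + 234 = 756. Profit = 558 − 756 = -€198.
By producing, the firm covers all variable cost plus €324 of fixed cost; shutting down would lose the full €522.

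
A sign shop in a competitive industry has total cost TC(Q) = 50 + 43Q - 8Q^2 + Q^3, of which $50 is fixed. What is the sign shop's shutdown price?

Short-run supply begins at min AVC. From VC = 43Q - 8Q^2 + Q^3, AVC = 43 - 8Q + Q^2.
dAVC/dQ = -8 + 2Q = 0 gives Q = 4. min AVC = 43 - 8·4 + 4^2 = 27.
For P < $27 the firm produces nothing.

$27 per unit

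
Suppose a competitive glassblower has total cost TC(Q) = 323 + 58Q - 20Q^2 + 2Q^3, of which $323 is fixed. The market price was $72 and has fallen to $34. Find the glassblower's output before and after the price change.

Output falls from 7 to 6

MC = 58 - 40Q + 6Q^2; the shutdown threshold is min AVC = $8 (at Q = 5).
With P = $72 above the shutdown price, P = MC gives Q = 7.
At P = $34 ≥ min AVC, set P = MC: Q = 6. The firm stays open but cuts output.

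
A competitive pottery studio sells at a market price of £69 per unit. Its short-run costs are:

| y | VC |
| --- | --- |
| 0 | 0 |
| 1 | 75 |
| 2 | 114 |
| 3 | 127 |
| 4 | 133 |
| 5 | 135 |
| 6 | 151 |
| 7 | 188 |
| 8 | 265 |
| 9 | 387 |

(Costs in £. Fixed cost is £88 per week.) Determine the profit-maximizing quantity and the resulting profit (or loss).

Profit at each row (π = 69y − TC): y=0: -88; y=1: -94; y=2: -64; y=3: -8; y=4: 55; y=5: 122; y=6: 175; y=7: 207; y=8: 199; y=9: 146.
Profit is maximized at y = 7. AVC there is 188/7 = £26.86 ≤ P, so producing beats shutting down (which would give -£88).

y = 7; profit = £207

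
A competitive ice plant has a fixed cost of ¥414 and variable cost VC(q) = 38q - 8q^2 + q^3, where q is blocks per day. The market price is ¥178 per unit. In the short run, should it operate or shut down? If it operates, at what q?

From TC, MC = TC'(q) = 38 - 16q + 3q^2 and AVC = VC/q = 38 - 8q + q^2.
AVC hits its minimum where MC = AVC, at q = 4, giving min AVC = 38 - 8·4 + 4^2 = ¥22.
P = ¥178 exceeds min AVC = ¥22, so the firm stays open.
Set P = MC: 178 = 38 - 16q + 3q^2 → -140 - 16q + 3q^2 = 0. The roots are q = -14/3 and q = 10; the profit-maximizing output is on the rising part of MC, so q* = 10.
Check: AVC at q = 10 is ¥58 ≤ P, so revenue covers variable cost.
Profit = P·q − TC = 178·10 − 994 = ¥786.

Produce at q = 10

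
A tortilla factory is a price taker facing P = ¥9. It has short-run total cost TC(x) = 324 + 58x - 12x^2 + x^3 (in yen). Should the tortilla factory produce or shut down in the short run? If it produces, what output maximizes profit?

Strip out fixed cost: VC = 58x - 12x^2 + x^3. Then AVC = 58 - 12x + x^2 and MC = 58 - 24x + 3x^2.
AVC hits its minimum where MC = AVC, at x = 6, giving min AVC = 58 - 12·6 + 6^2 = ¥22.
With P < min AVC (¥9 < ¥22), every unit sold adds to the loss.
The firm minimizes its loss by shutting down and losing only its fixed cost of ¥324.

Shut down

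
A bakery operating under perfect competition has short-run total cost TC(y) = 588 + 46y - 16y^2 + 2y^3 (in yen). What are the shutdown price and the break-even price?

AVC = 46 - 16y + 2y^2; minimized at y = 4, giving min AVC = ¥14. That is the shutdown price.
ATC = 588/y + 46 - 16y + 2y^2. Setting dATC/dy = −588/y^2 − 16 + 4y = 0 gives y = 7 (since 4·7^3 − 16·7^2 = 588).
min ATC = 588/7 + 46 − 16·7 + 2·7^2 = ¥116. That is the break-even price.
For ¥14 ≤ P < ¥116 the firm produces at a loss; below ¥14 it shuts down.

Shutdown price = ¥14; break-even price = ¥116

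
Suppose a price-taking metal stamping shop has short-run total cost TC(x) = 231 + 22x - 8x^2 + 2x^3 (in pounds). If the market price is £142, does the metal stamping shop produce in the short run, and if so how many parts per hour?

Produce at x = 6

Variable cost is VC = 22x - 8x^2 + 2x^3, so AVC = VC/x = 22 - 8x + 2x^2 and MC = dTC/dx = 22 - 16x + 6x^2.
AVC is minimized where dAVC/dx = -8 + 4x = 0, at x = 2; min AVC = 22 - 8·2 + 2·2^2 = £14.
Since P = £142 ≥ min AVC = £14, price covers variable cost and the firm should produce.
P = MC gives -120 - 16x + 6x^2 = 0, with roots -10/3 and 6. Take the larger (rising MC): x* = 6.
Check: AVC at x = 6 is £46 ≤ P, so revenue covers variable cost.
Profit = P·x − TC = 142·6 − 507 = £345.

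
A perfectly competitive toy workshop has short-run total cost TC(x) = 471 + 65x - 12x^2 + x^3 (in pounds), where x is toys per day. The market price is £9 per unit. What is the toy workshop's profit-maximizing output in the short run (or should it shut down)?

Shut down

From TC, MC = TC'(x) = 65 - 24x + 3x^2 and AVC = VC/x = 65 - 12x + x^2.
The AVC parabola has its vertex at x = 12/2 = 6, where AVC = 65 - 12·6 + 6^2 = £29.
P = £9 lies below min AVC = £29; no output level covers variable cost.
Shutting down limits the loss to fixed cost, £471.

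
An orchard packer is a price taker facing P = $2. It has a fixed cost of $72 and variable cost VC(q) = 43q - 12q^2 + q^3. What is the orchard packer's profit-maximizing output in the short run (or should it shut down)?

Variable cost is VC = 43q - 12q^2 + q^3, so AVC = VC/q = 43 - 12q + q^2 and MC = dTC/dq = 43 - 24q + 3q^2.
AVC is minimized where dAVC/dq = -12 + 2q = 0, at q = 6; min AVC = 43 - 12·6 + 6^2 = $7.
With P < min AVC ($2 < $7), every unit sold adds to the loss.
Best response: produce nothing and absorb the $72 fixed cost.

Shut down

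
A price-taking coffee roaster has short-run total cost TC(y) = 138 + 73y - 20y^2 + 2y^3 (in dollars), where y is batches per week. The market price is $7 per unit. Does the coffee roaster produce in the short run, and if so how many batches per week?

Strip out fixed cost: VC = 73y - 20y^2 + 2y^3. Then AVC = 73 - 20y + 2y^2 and MC = 73 - 40y + 6y^2.
The AVC parabola has its vertex at y = 20/4 = 5, where AVC = 73 - 20·5 + 2·5^2 = $23.
P = $7 lies below min AVC = $23; no output level covers variable cost.
Shutting down limits the loss to fixed cost, $138.

Shut down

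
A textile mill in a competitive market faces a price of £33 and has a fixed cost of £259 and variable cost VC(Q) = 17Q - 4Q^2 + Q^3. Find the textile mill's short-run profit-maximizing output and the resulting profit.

AVC = 17 - 4Q + Q^2; min AVC = £13 at Q = 2. Since P = £33 ≥ min AVC, the firm produces.
With MC = 17 - 8Q + 3Q^2, P = MC on the upward-sloping part at Q* = 4.
TR = 33·4 = 132. TC = 259 + 68 = 327. Profit = 132 − 327 = -£195.
By producing, the firm covers all variable cost plus £64 of fixed cost; shutting down would lose the full £259.

Profit = -£195 at Q = 4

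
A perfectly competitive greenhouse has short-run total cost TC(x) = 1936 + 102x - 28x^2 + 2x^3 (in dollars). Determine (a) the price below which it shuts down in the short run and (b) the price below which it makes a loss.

Shutdown price = $4; break-even price = $212

AVC = 102 - 28x + 2x^2; minimized at x = 7, giving min AVC = $4. That is the shutdown price.
ATC = 1936/x + 102 - 28x + 2x^2. Setting dATC/dx = −1936/x^2 − 28 + 4x = 0 gives x = 11 (since 4·11^3 − 28·11^2 = 1936).
min ATC = 1936/11 + 102 − 28·11 + 2·11^2 = $212. That is the break-even price.
Between these two prices the firm operates at a loss; above $212 it earns a profit.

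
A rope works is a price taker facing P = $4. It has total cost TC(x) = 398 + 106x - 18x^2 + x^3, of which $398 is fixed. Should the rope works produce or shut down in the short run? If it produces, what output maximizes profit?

Shut down

From TC, MC = TC'(x) = 106 - 36x + 3x^2 and AVC = VC/x = 106 - 18x + x^2.
AVC hits its minimum where MC = AVC, at x = 9, giving min AVC = 106 - 18·9 + 9^2 = $25.
With P < min AVC ($4 < $25), every unit sold adds to the loss.
The firm minimizes its loss by shutting down and losing only its fixed cost of $398.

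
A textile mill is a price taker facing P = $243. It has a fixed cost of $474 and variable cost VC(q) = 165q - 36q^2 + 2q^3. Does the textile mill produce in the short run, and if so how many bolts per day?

Variable cost is VC = 165q - 36q^2 + 2q^3, so AVC = VC/q = 165 - 36q + 2q^2 and MC = dTC/dq = 165 - 72q + 6q^2.
AVC is minimized where dAVC/dq = -36 + 4q = 0, at q = 9; min AVC = 165 - 36·9 + 2·9^2 = $3.
Because $243 ≥ $3, revenue can cover variable cost; the firm operates.
Set P = MC: 243 = 165 - 72q + 6q^2 → -78 - 72q + 6q^2 = 0. The roots are q = -1 and q = 13; the profit-maximizing output is on the rising part of MC, so q* = 13.
Check: AVC at q = 13 is $35 ≤ P, so revenue covers variable cost.
Profit = P·q − TC = 243·13 − 929 = $2230.

Produce at q = 13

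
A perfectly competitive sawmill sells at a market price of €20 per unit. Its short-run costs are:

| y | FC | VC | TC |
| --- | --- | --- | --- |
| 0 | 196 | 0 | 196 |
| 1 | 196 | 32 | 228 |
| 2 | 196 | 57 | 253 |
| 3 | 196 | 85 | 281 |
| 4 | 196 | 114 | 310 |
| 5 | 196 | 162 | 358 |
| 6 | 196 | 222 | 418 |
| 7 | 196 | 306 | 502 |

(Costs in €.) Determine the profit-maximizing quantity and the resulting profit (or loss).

y = 0 (shut down); profit = -€196

Profit at each row (π = 20y − TC): y=0: -196; y=1: -208; y=2: -213; y=3: -221; y=4: -230; y=5: -258; y=6: -298; y=7: -362.
Profit is highest at y = 0. Equivalently, the lowest AVC in the table is 85/3 ≈ €28.33 at y = 3, and P = €20 falls below it — price never covers variable cost, so the firm shuts down and loses only its fixed cost.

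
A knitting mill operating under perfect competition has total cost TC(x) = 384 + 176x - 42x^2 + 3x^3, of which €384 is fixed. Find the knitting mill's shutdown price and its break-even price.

AVC = 176 - 42x + 3x^2; minimized at x = 7, giving min AVC = €29. That is the shutdown price.
ATC = 384/x + 176 - 42x + 3x^2. Setting dATC/dx = −384/x^2 − 42 + 6x = 0 gives x = 8 (since 6·8^3 − 42·8^2 = 384).
min ATC = 384/8 + 176 − 42·8 + 3·8^2 = €80. That is the break-even price.
For €29 ≤ P < €80 the firm produces at a loss; below €29 it shuts down.

Shutdown price = €29; break-even price = €80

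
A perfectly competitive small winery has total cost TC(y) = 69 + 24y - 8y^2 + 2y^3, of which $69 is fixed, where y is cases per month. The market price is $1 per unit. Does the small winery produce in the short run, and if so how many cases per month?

Shut down

From TC, MC = TC'(y) = 24 - 16y + 6y^2 and AVC = VC/y = 24 - 8y + 2y^2.
AVC is minimized where dAVC/dy = -8 + 4y = 0, at y = 2; min AVC = 24 - 8·2 + 2·2^2 = $16.
P = $1 lies below min AVC = $16; no output level covers variable cost.
The firm minimizes its loss by shutting down and losing only its fixed cost of $69.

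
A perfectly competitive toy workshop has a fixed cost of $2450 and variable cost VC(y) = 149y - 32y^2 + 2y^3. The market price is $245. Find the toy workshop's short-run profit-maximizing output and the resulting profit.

Profit = -$146 at y = 12

AVC = 149 - 32y + 2y^2; min AVC = $21 at y = 8. Since P = $245 ≥ min AVC, the firm produces.
MC = 149 - 64y + 6y^2. Setting P = MC and taking the root on the rising branch gives y* = 12.
TR = 245·12 = 2940. TC = 2450 + 636 = 3086. Profit = 2940 − 3086 = -$146.
By producing, the firm covers all variable cost plus $2304 of fixed cost; shutting down would lose the full $2450.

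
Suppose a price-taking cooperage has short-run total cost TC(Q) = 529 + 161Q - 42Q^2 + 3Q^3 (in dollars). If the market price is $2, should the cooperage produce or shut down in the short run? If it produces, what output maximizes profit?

Shut down

Variable cost is VC = 161Q - 42Q^2 + 3Q^3, so AVC = VC/Q = 161 - 42Q + 3Q^2 and MC = dTC/dQ = 161 - 84Q + 9Q^2.
AVC is minimized where dAVC/dQ = -42 + 6Q = 0, at Q = 7; min AVC = 161 - 42·7 + 3·7^2 = $14.
With P < min AVC ($2 < $14), every unit sold adds to the loss.
Shutting down limits the loss to fixed cost, $529.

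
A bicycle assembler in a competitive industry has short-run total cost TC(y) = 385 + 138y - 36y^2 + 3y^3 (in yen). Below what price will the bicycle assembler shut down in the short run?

Short-run supply begins at min AVC. From VC = 138y - 36y^2 + 3y^3, AVC = 138 - 36y + 3y^2.
At the minimum of AVC, MC = AVC. MC = 138 - 72y + 9y^2; setting MC = AVC gives 6y^2 - 36y = 0, so y = 6. min AVC = 30.
The firm shuts down for any P below ¥30.

¥30 per unit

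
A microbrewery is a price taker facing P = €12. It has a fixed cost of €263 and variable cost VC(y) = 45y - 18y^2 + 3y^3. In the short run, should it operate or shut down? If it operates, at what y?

Variable cost is VC = 45y - 18y^2 + 3y^3, so AVC = VC/y = 45 - 18y + 3y^2 and MC = dTC/dy = 45 - 36y + 9y^2.
AVC hits its minimum where MC = AVC, at y = 3, giving min AVC = 45 - 18·3 + 3·3^2 = €18.
P = €12 lies below min AVC = €18; no output level covers variable cost.
Best response: produce nothing and absorb the €263 fixed cost.

Shut down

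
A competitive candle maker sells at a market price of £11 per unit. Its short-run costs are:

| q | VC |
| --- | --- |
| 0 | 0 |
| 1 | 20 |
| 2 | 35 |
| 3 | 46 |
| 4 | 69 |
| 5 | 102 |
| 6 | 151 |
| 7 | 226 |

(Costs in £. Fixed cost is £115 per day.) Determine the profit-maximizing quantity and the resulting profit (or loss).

Profit at each row (π = 11q − TC): q=0: -115; q=1: -124; q=2: -128; q=3: -128; q=4: -140; q=5: -162; q=6: -200; q=7: -264.
Profit is highest at q = 0. Equivalently, the lowest AVC in the table is 46/3 ≈ £15.33 at q = 3, and P = £11 falls below it — price never covers variable cost, so the firm shuts down and loses only its fixed cost.

q = 0 (shut down); profit = -£115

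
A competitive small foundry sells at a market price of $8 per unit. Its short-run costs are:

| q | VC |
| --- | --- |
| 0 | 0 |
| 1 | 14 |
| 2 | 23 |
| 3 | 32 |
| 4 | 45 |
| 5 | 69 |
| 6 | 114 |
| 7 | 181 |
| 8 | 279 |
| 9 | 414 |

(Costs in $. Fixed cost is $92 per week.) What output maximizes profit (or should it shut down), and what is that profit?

q = 0 (shut down); profit = -$92

Profit at each row (π = 8q − TC): q=0: -92; q=1: -98; q=2: -99; q=3: -100; q=4: -105; q=5: -121; q=6: -158; q=7: -217; q=8: -307; q=9: -434.
Profit is highest at q = 0. Equivalently, the lowest AVC in the table is 32/3 ≈ $10.67 at q = 3, and P = $8 falls below it — price never covers variable cost, so the firm shuts down and loses only its fixed cost.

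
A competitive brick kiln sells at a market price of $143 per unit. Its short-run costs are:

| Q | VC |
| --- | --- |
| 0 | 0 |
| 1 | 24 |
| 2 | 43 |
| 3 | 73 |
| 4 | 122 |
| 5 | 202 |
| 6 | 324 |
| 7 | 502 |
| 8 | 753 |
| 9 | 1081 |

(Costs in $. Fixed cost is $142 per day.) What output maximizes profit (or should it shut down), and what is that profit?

Tabulate TR − TC: Q=0: -142; Q=1: -23; Q=2: 101; Q=3: 214; Q=4: 308; Q=5: 371; Q=6: 392; Q=7: 357; Q=8: 249; Q=9: 64.
Profit is maximized at Q = 6. AVC there is 324/6 = $54 ≤ P, so producing beats shutting down (which would give -$142).

Q = 6; profit = $392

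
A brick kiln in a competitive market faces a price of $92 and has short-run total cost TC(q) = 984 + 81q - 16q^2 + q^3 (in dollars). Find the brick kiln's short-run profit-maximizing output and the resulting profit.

AVC = 81 - 16q + q^2 has its minimum $17 at q = 8; price $92 clears that bar, so the firm operates.
MC = 81 - 32q + 3q^2. Setting P = MC and taking the root on the rising branch gives q* = 11.
TR = 92·11 = 1012. TC = 984 + 286 = 1270. Profit = 1012 − 1270 = -$258.
That loss of $258 beats the $984 the firm would lose by shutting down; producing recovers $726 of fixed cost.

Profit = -$258 at q = 11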